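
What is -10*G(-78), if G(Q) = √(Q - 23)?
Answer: -10*I*√101 ≈ -100.5*I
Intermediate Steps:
G(Q) = √(-23 + Q)
-10*G(-78) = -10*√(-23 - 78) = -10*I*√101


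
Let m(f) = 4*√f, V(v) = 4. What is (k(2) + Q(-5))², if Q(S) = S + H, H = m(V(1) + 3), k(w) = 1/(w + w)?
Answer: 2153/16 - 38*√7 ≈ 34.024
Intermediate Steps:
k(w) = 1/(2*w)
H = 4*√7 (H = 4*√(4 + 3) = 4*√7 ≈ 10.583)
Q(S) = S + 4*√7
(k(2) + Q(-5))² = ((½)/2 + (-5 + 4*√7))² = ((½)*(½) + (-5 + 4*√7))² = (¼ + (-5 + 4*√7))² = (-19/4 + 4*√7)²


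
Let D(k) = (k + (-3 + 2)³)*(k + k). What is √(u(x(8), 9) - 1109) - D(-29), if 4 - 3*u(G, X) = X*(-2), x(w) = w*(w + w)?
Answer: -1740 + I*√9915/3 ≈ -1740.0 + 33.191*I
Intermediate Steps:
x(w) = 2*w² (x(w) = w*(2*w) = 2*w²)
u(G, X) = 4/3 + 2*X/3 (u(G, X) = 4/3 - X*(-2)/3 = 4/3 - (-2)*X/3 = 4/3 + 2*X/3)
D(k) = 2*k*(-1 + k) (D(k) = (k + (-1)³)*(2*k) = (k - 1)*(2*k) = (-1 + k)*(2*k) = 2*k*(-1 + k))
√(u(x(8), 9) - 1109) - D(-29) = √((4/3 + (⅔)*9) - 1109) - 2*(-29)*(-1 - 29) = √((4/3 + 6) - 1109) - 2*(-29)*(-30) = √(22/3 - 1109) - 1*1740 = √(-3305/3) - 1740 = I*√9915/3 - 1740 = -1740 + I*√9915/3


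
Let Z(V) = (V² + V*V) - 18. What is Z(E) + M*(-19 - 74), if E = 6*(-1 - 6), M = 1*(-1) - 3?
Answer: 3882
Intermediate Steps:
M = -4 (M = -1 - 3 = -4)
E = -42 (E = 6*(-7) = -42)
Z(V) = -18 + 2*V² (Z(V) = (V² + V²) - 18 = 2*V² - 18 = -18 + 2*V²)
Z(E) + M*(-19 - 74) = (-18 + 2*(-42)²) - 4*(-19 - 74) = (-18 + 2*1764) - 4*(-93) = (-18 + 3528) + 372 = 3510 + 372 = 3882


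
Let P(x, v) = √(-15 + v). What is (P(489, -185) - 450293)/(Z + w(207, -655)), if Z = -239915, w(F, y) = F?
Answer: 450293/239708 - 5*I*√2/119854 ≈ 1.8785 - 5.8997e-5*I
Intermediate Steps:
(P(489, -185) - 450293)/(Z + w(207, -655)) = (√(-15 - 185) - 450293)/(-239915 + 207) = (√(-200) - 450293)/(-239708) = (10*I*√2 - 450293)*(-1/239708) = (-450293 + 10*I*√2)*(-1/239708) = 450293/239708 - 5*I*√2/119854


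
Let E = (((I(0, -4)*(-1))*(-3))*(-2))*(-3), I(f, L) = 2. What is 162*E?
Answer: 5832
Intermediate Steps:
E = 36 (E = (((2*(-1))*(-3))*(-2))*(-3) = (-2*(-3)*(-2))*(-3) = (6*(-2))*(-3) = -12*(-3) = 36)
162*E = 162*36 = 5832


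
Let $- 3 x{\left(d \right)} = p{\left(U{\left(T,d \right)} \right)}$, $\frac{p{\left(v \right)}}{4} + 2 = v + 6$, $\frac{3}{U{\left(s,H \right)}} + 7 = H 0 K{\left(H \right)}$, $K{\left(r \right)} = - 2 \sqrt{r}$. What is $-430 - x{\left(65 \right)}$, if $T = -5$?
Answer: $- \frac{8930}{21} \approx -425.24$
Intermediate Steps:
$U{\left(s,H \right)} = - \frac{3}{7}$ ($U{\left(s,H \right)} = \frac{3}{-7 + H 0 \left(- 2 \sqrt{H}\right)} = \frac{3}{-7 + 0 \left(- 2 \sqrt{H}\right)} = \frac{3}{-7 + 0} = \frac{3}{-7} = 3 \left(- \frac{1}{7}\right) = - \frac{3}{7}$)
$p{\left(v \right)} = 16 + 4 v$ ($p{\left(v \right)} = -8 + 4 \left(v + 6\right) = -8 + 4 \left(6 + v\right) = -8 + \left(24 + 4 v\right) = 16 + 4 v$)
$x{\left(d \right)} = - \frac{100}{21}$ ($x{\left(d \right)} = - \frac{16 + 4 \left(- \frac{3}{7}\right)}{3} = - \frac{16 - \frac{12}{7}}{3} = \left(- \frac{1}{3}\right) \frac{100}{7} = - \frac{100}{21}$)
$-430 - x{\left(65 \right)} = -430 - - \frac{100}{21} = -430 + \frac{100}{21} = - \frac{8930}{21}$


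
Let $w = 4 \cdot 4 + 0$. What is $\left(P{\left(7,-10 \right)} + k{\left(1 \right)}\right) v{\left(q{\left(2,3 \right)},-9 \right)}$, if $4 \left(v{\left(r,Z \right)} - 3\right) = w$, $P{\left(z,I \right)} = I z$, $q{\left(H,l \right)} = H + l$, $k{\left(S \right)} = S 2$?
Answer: $-476$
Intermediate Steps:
$k{\left(S \right)} = 2 S$
$w = 16$ ($w = 16 + 0 = 16$)
$v{\left(r,Z \right)} = 7$ ($v{\left(r,Z \right)} = 3 + \frac{1}{4} \cdot 16 = 3 + 4 = 7$)
$\left(P{\left(7,-10 \right)} + k{\left(1 \right)}\right) v{\left(q{\left(2,3 \right)},-9 \right)} = \left(\left(-10\right) 7 + 2 \cdot 1\right) 7 = \left(-70 + 2\right) 7 = \left(-68\right) 7 = -476$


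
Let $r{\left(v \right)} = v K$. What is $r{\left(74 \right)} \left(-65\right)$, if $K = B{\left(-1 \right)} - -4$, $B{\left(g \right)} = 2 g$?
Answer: $-9620$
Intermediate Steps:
$K = 2$ ($K = 2 \left(-1\right) - -4 = -2 + 4 = 2$)
$r{\left(v \right)} = 2 v$ ($r{\left(v \right)} = v 2 = 2 v$)
$r{\left(74 \right)} \left(-65\right) = 2 \cdot 74 \left(-65\right) = 148 \left(-65\right) = -9620$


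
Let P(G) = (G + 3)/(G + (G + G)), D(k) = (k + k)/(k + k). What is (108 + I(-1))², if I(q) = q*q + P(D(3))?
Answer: 109561/9 ≈ 12173.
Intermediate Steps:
D(k) = 1 (D(k) = (2*k)/((2*k)) = (2*k)*(1/(2*k)) = 1)
P(G) = (3 + G)/(3*G) (P(G) = (3 + G)/(G + 2*G) = (3 + G)/((3*G)) = (3 + G)*(1/(3*G)) = (3 + G)/(3*G))
I(q) = 4/3 + q² (I(q) = q*q + (⅓)*(3 + 1)/1 = q² + (⅓)*1*4 = q² + 4/3 = 4/3 + q²)
(108 + I(-1))² = (108 + (4/3 + (-1)²))² = (108 + (4/3 + 1))² = (108 + 7/3)² = (331/3)² = 109561/9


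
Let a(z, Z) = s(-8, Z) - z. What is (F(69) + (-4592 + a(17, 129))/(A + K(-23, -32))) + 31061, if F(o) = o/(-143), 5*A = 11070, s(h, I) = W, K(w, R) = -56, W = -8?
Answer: 737263777/23738 ≈ 31058.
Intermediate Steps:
s(h, I) = -8
A = 2214 (A = (1/5)*11070 = 2214)
a(z, Z) = -8 - z
F(o) = -o/143 (F(o) = o*(-1/143) = -o/143)
(F(69) + (-4592 + a(17, 129))/(A + K(-23, -32))) + 31061 = (-1/143*69 + (-4592 + (-8 - 1*17))/(2214 - 56)) + 31061 = (-69/143 + (-4592 + (-8 - 17))/2158) + 31061 = (-69/143 + (-4592 - 25)*(1/2158)) + 31061 = (-69/143 - 4617*1/2158) + 31061 = (-69/143 - 4617/2158) + 31061 = -62241/23738 + 31061 = 737263777/23738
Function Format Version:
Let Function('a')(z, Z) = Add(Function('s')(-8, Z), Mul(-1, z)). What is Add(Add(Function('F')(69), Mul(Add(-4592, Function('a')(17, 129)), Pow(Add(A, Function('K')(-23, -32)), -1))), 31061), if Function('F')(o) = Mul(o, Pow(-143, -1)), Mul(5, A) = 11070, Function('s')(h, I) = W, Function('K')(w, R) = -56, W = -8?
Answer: Rational(737263777, 23738) ≈ 31058.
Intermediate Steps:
Function('s')(h, I) = -8
A = 2214 (A = Mul(Rational(1, 5), 11070) = 2214)
Function('a')(z, Z) = Add(-8, Mul(-1, z))
Function('F')(o) = Mul(Rational(-1, 143), o) (Function('F')(o) = Mul(o, Rational(-1, 143)) = Mul(Rational(-1, 143), o))
Add(Add(Function('F')(69), Mul(Add(-4592, Function('a')(17, 129)), Pow(Add(A, Function('K')(-23, -32)), -1))), 31061) = Add(Add(Mul(Rational(-1, 143), 69), Mul(Add(-4592, Add(-8, Mul(-1, 17))), Pow(Add(2214, -56), -1))), 31061) = Add(Add(Rational(-69, 143), Mul(Add(-4592, Add(-8, -17)), Pow(2158, -1))), 31061) = Add(Add(Rational(-69, 143), Mul(Add(-4592, -25), Rational(1, 2158))), 31061) = Add(Add(Rational(-69, 143), Mul(-4617, Rational(1, 2158))), 31061) = Add(Add(Rational(-69, 143), Rational(-4617, 2158)), 31061) = Add(Rational(-62241, 23738), 31061) = Rational(737263777, 23738)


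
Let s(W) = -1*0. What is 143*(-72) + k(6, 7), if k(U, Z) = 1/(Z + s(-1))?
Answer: -72071/7 ≈ -10296.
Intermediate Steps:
s(W) = 0
k(U, Z) = 1/Z (k(U, Z) = 1/(Z + 0) = 1/Z)
143*(-72) + k(6, 7) = 143*(-72) + 1/7 = -10296 + ⅐ = -72071/7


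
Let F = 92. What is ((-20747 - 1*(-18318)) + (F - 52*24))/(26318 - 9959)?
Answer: -1195/5453 ≈ -0.21915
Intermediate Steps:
((-20747 - 1*(-18318)) + (F - 52*24))/(26318 - 9959) = ((-20747 - 1*(-18318)) + (92 - 52*24))/(26318 - 9959) = ((-20747 + 18318) + (92 - 1248))/16359 = (-2429 - 1156)*(1/16359) = -3585*1/16359 = -1195/5453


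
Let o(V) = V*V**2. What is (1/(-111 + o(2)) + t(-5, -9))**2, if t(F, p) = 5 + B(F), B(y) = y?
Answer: 1/10609 ≈ 9.4260e-5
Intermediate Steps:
o(V) = V**3
t(F, p) = 5 + F
(1/(-111 + o(2)) + t(-5, -9))**2 = (1/(-111 + 2**3) + (5 - 5))**2 = (1/(-111 + 8) + 0)**2 = (1/(-103) + 0)**2 = (-1/103 + 0)**2 = (-1/103)**2 = 1/10609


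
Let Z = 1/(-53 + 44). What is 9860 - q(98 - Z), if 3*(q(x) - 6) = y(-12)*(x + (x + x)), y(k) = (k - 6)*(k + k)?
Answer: -32530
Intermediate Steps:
y(k) = 2*k*(-6 + k) (y(k) = (-6 + k)*(2*k) = 2*k*(-6 + k))
Z = -⅑ (Z = 1/(-9) = -⅑ ≈ -0.11111)
q(x) = 6 + 432*x (q(x) = 6 + ((2*(-12)*(-6 - 12))*(x + (x + x)))/3 = 6 + ((2*(-12)*(-18))*(x + 2*x))/3 = 6 + (432*(3*x))/3 = 6 + (1296*x)/3 = 6 + 432*x)
9860 - q(98 - Z) = 9860 - (6 + 432*(98 - 1*(-⅑))) = 9860 - (6 + 432*(98 + ⅑)) = 9860 - (6 + 432*(883/9)) = 9860 - (6 + 42384) = 9860 - 1*42390 = 9860 - 42390 = -32530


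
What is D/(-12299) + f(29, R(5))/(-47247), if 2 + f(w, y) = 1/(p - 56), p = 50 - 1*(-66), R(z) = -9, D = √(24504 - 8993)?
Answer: 119/2834820 - √15511/12299 ≈ -0.010084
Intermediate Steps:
D = √15511 ≈ 124.54
p = 116 (p = 50 + 66 = 116)
f(w, y) = -119/60 (f(w, y) = -2 + 1/(116 - 56) = -2 + 1/60 = -119/60)
D/(-12299) + f(29, R(5))/(-47247) = √15511/(-12299) - 119/60/(-47247) = √15511*(-1/12299) - 119/60*(-1/47247) = -√15511/12299 + 119/2834820 = 119/2834820 - √15511/12299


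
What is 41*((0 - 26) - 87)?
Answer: -4633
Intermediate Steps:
41*((0 - 26) - 87) = 41*(-26 - 87) = 41*(-113) = -4633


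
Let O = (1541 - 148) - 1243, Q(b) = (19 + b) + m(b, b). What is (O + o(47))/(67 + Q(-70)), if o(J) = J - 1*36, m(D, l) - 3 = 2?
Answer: 23/3 ≈ 7.6667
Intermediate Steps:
m(D, l) = 5 (m(D, l) = 3 + 2 = 5)
Q(b) = 24 + b (Q(b) = (19 + b) + 5 = 24 + b)
O = 150 (O = 1393 - 1243 = 150)
o(J) = -36 + J (o(J) = J - 36 = -36 + J)
(O + o(47))/(67 + Q(-70)) = (150 + (-36 + 47))/(67 + (24 - 70)) = (150 + 11)/(67 - 46) = 161/21 = 161*(1/21) = 23/3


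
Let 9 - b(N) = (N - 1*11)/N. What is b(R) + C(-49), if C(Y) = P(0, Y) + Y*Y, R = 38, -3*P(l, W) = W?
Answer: 276521/114 ≈ 2425.6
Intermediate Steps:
P(l, W) = -W/3
b(N) = 9 - (-11 + N)/N (b(N) = 9 - (N - 1*11)/N = 9 - (N - 11)/N = 9 - (-11 + N)/N)
C(Y) = Y² - Y/3 (C(Y) = -Y/3 + Y*Y = -Y/3 + Y² = Y² - Y/3)
b(R) + C(-49) = (8 + 11/38) - 49*(-⅓ - 49) = (8 + 11*(1/38)) - 49*(-148/3) = (8 + 11/38) + 7252/3 = 315/38 + 7252/3 = 276521/114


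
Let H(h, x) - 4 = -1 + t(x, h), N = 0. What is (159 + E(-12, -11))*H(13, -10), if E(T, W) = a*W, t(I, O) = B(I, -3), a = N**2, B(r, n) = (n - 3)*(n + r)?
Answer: 12879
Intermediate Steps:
B(r, n) = (-3 + n)*(n + r)
a = 0 (a = 0**2 = 0)
t(I, O) = 18 - 6*I (t(I, O) = (-3)**2 - 3*(-3) - 3*I - 3*I = 9 + 9 - 3*I - 3*I = 18 - 6*I)
E(T, W) = 0 (E(T, W) = 0*W = 0)
H(h, x) = 21 - 6*x (H(h, x) = 4 + (-1 + (18 - 6*x)) = 4 + (17 - 6*x) = 21 - 6*x)
(159 + E(-12, -11))*H(13, -10) = (159 + 0)*(21 - 6*(-10)) = 159*(21 + 60) = 159*81 = 12879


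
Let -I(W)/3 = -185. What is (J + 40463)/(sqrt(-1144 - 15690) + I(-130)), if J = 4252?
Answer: 24816825/324859 - 44715*I*sqrt(16834)/324859 ≈ 76.393 - 17.859*I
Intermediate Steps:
I(W) = 555 (I(W) = -3*(-185) = 555)
(J + 40463)/(sqrt(-1144 - 15690) + I(-130)) = (4252 + 40463)/(sqrt(-1144 - 15690) + 555) = 44715/(sqrt(-16834) + 555) = 44715/(I*sqrt(16834) + 555) = 44715/(555 + I*sqrt(16834))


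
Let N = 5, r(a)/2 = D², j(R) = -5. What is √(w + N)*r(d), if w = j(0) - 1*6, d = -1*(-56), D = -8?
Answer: 128*I*√6 ≈ 313.53*I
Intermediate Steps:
d = 56
r(a) = 128 (r(a) = 2*(-8)² = 2*64 = 128)
w = -11 (w = -5 - 1*6 = -5 - 6 = -11)
√(w + N)*r(d) = √(-11 + 5)*128 = √(-6)*128 = (I*√6)*128 = 128*I*√6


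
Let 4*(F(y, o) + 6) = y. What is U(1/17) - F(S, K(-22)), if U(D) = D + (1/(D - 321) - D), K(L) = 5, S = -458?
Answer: 657431/5456 ≈ 120.50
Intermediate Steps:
F(y, o) = -6 + y/4
U(D) = 1/(-321 + D) (U(D) = D + (1/(-321 + D) - D) = 1/(-321 + D))
U(1/17) - F(S, K(-22)) = 1/(-321 + 1/17) - (-6 + (¼)*(-458)) = 1/(-321 + 1/17) - (-6 - 229/2) = 1/(-5456/17) - 1*(-241/2) = -17/5456 + 241/2 = 657431/5456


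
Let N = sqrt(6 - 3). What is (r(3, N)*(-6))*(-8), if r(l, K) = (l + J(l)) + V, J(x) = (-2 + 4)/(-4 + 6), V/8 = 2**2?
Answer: 1728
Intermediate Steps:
V = 32 (V = 8*2**2 = 8*4 = 32)
N = sqrt(3) ≈ 1.7320
J(x) = 1 (J(x) = 2/2 = 2*(1/2) = 1)
r(l, K) = 33 + l (r(l, K) = (l + 1) + 32 = (1 + l) + 32 = 33 + l)
(r(3, N)*(-6))*(-8) = ((33 + 3)*(-6))*(-8) = (36*(-6))*(-8) = -216*(-8) = 1728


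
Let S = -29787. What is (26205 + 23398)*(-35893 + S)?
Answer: -3257925040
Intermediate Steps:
(26205 + 23398)*(-35893 + S) = (26205 + 23398)*(-35893 - 29787) = 49603*(-65680) = -3257925040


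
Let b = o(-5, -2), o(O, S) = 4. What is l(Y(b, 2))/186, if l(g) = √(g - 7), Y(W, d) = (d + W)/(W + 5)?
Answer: I*√57/558 ≈ 0.01353*I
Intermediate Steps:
b = 4
Y(W, d) = (W + d)/(5 + W)
l(g) = √(-7 + g)
l(Y(b, 2))/186 = √(-7 + (4 + 2)/(5 + 4))/186 = √(-7 + 6/9)*(1/186) = √(-7 + (⅑)*6)*(1/186) = √(-7 + ⅔)*(1/186) = √(-19/3)*(1/186) = (I*√57/3)*(1/186) = I*√57/558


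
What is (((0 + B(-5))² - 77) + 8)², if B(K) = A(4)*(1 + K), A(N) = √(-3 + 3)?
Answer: 4761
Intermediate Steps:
A(N) = 0 (A(N) = √0 = 0)
B(K) = 0 (B(K) = 0*(1 + K) = 0)
(((0 + B(-5))² - 77) + 8)² = (((0 + 0)² - 77) + 8)² = ((0² - 77) + 8)² = ((0 - 77) + 8)² = (-77 + 8)² = (-69)² = 4761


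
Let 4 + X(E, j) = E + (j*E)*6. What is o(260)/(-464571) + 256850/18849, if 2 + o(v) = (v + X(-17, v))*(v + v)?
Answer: 41879754992/972966531 ≈ 43.043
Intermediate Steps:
X(E, j) = -4 + E + 6*E*j (X(E, j) = -4 + (E + (j*E)*6) = -4 + (E + (E*j)*6) = -4 + (E + 6*E*j) = -4 + E + 6*E*j)
o(v) = -2 + 2*v*(-21 - 101*v) (o(v) = -2 + (v + (-4 - 17 + 6*(-17)*v))*(v + v) = -2 + (v + (-4 - 17 - 102*v))*(2*v) = -2 + (v + (-21 - 102*v))*(2*v) = -2 + (-21 - 101*v)*(2*v) = -2 + 2*v*(-21 - 101*v))
o(260)/(-464571) + 256850/18849 = (-2 - 202*260**2 - 42*260)/(-464571) + 256850/18849 = (-2 - 202*67600 - 10920)*(-1/464571) + 256850*(1/18849) = (-2 - 13655200 - 10920)*(-1/464571) + 256850/18849 = -13666122*(-1/464571) + 256850/18849 = 1518458/51619 + 256850/18849 = 41879754992/972966531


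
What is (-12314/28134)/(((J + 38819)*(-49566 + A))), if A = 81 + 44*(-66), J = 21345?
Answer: 6157/44338224574332 ≈ 1.3886e-10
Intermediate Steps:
A = -2823 (A = 81 - 2904 = -2823)
(-12314/28134)/(((J + 38819)*(-49566 + A))) = (-12314/28134)/(((21345 + 38819)*(-49566 - 2823))) = (-12314*1/28134)/((60164*(-52389))) = -6157/14067/(-3151931796) = -6157/14067*(-1/3151931796) = 6157/44338224574332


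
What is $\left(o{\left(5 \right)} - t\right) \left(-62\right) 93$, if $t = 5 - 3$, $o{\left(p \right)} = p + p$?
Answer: $-46128$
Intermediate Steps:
$o{\left(p \right)} = 2 p$
$t = 2$ ($t = 5 - 3 = 2$)
$\left(o{\left(5 \right)} - t\right) \left(-62\right) 93 = \left(2 \cdot 5 - 2\right) \left(-62\right) 93 = \left(10 - 2\right) \left(-62\right) 93 = 8 \left(-62\right) 93 = \left(-496\right) 93 = -46128$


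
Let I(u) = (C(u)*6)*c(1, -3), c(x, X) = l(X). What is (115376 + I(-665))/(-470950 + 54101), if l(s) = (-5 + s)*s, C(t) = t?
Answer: -19616/416849 ≈ -0.047058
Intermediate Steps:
l(s) = s*(-5 + s)
c(x, X) = X*(-5 + X)
I(u) = 144*u (I(u) = (u*6)*(-3*(-5 - 3)) = (6*u)*(-3*(-8)) = (6*u)*24 = 144*u)
(115376 + I(-665))/(-470950 + 54101) = (115376 + 144*(-665))/(-470950 + 54101) = (115376 - 95760)/(-416849) = 19616*(-1/416849) = -19616/416849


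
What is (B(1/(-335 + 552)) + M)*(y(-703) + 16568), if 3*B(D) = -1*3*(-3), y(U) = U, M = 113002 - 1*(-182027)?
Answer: 4680682680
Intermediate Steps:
M = 295029 (M = 113002 + 182027 = 295029)
B(D) = 3 (B(D) = (-1*3*(-3))/3 = (-3*(-3))/3 = (⅓)*9 = 3)
(B(1/(-335 + 552)) + M)*(y(-703) + 16568) = (3 + 295029)*(-703 + 16568) = 295032*15865 = 4680682680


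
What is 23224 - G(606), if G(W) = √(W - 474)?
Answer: 23224 - 2*√33 ≈ 23213.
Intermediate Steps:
G(W) = √(-474 + W)
23224 - G(606) = 23224 - √(-474 + 606) = 23224 - √132 = 23224 - 2*√33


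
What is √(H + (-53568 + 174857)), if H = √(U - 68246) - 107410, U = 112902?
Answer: √(13879 + 4*√2791) ≈ 118.70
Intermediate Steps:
H = -107410 + 4*√2791 (H = √(112902 - 68246) - 107410 = √44656 - 107410 = 4*√2791 - 107410 = -107410 + 4*√2791 ≈ -1.0720e+5)
√(H + (-53568 + 174857)) = √((-107410 + 4*√2791) + (-53568 + 174857)) = √((-107410 + 4*√2791) + 121289) = √(13879 + 4*√2791)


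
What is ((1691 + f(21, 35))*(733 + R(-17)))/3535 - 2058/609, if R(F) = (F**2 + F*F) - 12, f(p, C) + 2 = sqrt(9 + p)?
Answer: 63279889/102515 + 1299*sqrt(30)/3535 ≈ 619.29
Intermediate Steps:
f(p, C) = -2 + sqrt(9 + p)
R(F) = -12 + 2*F**2 (R(F) = (F**2 + F**2) - 12 = 2*F**2 - 12 = -12 + 2*F**2)
((1691 + f(21, 35))*(733 + R(-17)))/3535 - 2058/609 = ((1691 + (-2 + sqrt(9 + 21)))*(733 + (-12 + 2*(-17)**2)))/3535 - 2058/609 = ((1691 + (-2 + sqrt(30)))*(733 + (-12 + 2*289)))*(1/3535) - 2058*1/609 = ((1689 + sqrt(30))*(733 + (-12 + 578)))*(1/3535) - 98/29 = ((1689 + sqrt(30))*(733 + 566))*(1/3535) - 98/29 = ((1689 + sqrt(30))*1299)*(1/3535) - 98/29 = (2194011 + 1299*sqrt(30))*(1/3535) - 98/29 = (2194011/3535 + 1299*sqrt(30)/3535) - 98/29 = 63279889/102515 + 1299*sqrt(30)/3535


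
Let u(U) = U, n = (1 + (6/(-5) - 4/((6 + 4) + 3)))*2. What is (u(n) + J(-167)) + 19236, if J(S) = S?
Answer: 1239419/65 ≈ 19068.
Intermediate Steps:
n = -66/65 (n = (1 + (6*(-⅕) - 4/(10 + 3)))*2 = (1 + (-6/5 - 4/13))*2 = (1 - 98/65)*2 = -33/65*2 = -66/65 ≈ -1.0154)
(u(n) + J(-167)) + 19236 = (-66/65 - 167) + 19236 = -10921/65 + 19236 = 1239419/65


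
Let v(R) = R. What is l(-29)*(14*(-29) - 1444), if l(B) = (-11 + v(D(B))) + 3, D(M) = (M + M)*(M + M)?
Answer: -6208600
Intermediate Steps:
D(M) = 4*M**2 (D(M) = (2*M)*(2*M) = 4*M**2)
l(B) = -8 + 4*B**2 (l(B) = (-11 + 4*B**2) + 3 = -8 + 4*B**2)
l(-29)*(14*(-29) - 1444) = (-8 + 4*(-29)**2)*(14*(-29) - 1444) = (-8 + 4*841)*(-406 - 1444) = (-8 + 3364)*(-1850) = 3356*(-1850) = -6208600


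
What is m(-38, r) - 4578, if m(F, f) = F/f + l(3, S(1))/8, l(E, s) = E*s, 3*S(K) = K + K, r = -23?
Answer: -421001/92 ≈ -4576.1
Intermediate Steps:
S(K) = 2*K/3 (S(K) = (K + K)/3 = (2*K)/3 = 2*K/3)
m(F, f) = 1/4 + F/f (m(F, f) = F/f + (3*((2/3)*1))/8 = F/f + (3*(2/3))*(1/8) = F/f + 2*(1/8) = F/f + 1/4 = 1/4 + F/f)
m(-38, r) - 4578 = (-38 + (1/4)*(-23))/(-23) - 4578 = -(-38 - 23/4)/23 - 4578 = -1/23*(-175/4) - 4578 = 175/92 - 4578 = -421001/92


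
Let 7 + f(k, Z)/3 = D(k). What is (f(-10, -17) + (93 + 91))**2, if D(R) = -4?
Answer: 22801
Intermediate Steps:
f(k, Z) = -33 (f(k, Z) = -21 + 3*(-4) = -21 - 12 = -33)
(f(-10, -17) + (93 + 91))**2 = (-33 + (93 + 91))**2 = (-33 + 184)**2 = 151**2 = 22801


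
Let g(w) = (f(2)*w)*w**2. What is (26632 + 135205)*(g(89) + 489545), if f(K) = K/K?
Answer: 193316562218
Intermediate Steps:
f(K) = 1
g(w) = w**3 (g(w) = (1*w)*w**2 = w*w**2 = w**3)
(26632 + 135205)*(g(89) + 489545) = (26632 + 135205)*(89**3 + 489545) = 161837*(704969 + 489545) = 161837*1194514 = 193316562218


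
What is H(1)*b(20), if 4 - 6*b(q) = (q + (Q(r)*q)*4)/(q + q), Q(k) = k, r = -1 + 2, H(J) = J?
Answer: 1/4 ≈ 0.25000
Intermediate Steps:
r = 1
b(q) = 1/4 (b(q) = 2/3 - (q + (1*q)*4)/(6*(q + q)) = 2/3 - (q + q*4)/(6*(2*q)) = 2/3 - (q + 4*q)*1/(2*q)/6 = 2/3 - 5*q*1/(2*q)/6 = 2/3 - 1/6*5/2 = 2/3 - 5/12 = 1/4)
H(1)*b(20) = 1*(1/4) = 1/4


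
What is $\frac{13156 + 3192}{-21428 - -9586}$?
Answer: $- \frac{8174}{5921} \approx -1.3805$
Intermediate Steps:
$\frac{13156 + 3192}{-21428 - -9586} = \frac{16348}{-21428 + \left(-7267 + 16853\right)} = \frac{16348}{-21428 + 9586} = \frac{16348}{-11842} = 16348 \left(- \frac{1}{11842}\right) = - \frac{8174}{5921}$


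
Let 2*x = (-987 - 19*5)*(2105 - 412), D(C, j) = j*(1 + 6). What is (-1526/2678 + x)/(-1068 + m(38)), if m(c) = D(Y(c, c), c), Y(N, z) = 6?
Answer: 613204135/536939 ≈ 1142.0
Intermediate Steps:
D(C, j) = 7*j (D(C, j) = j*7 = 7*j)
m(c) = 7*c
x = -915913 (x = ((-987 - 19*5)*(2105 - 412))/2 = ((-987 - 95)*1693)/2 = (-1082*1693)/2 = (½)*(-1831826) = -915913)
(-1526/2678 + x)/(-1068 + m(38)) = (-1526/2678 - 915913)/(-1068 + 7*38) = (-1526*1/2678 - 915913)/(-1068 + 266) = (-763/1339 - 915913)/(-802) = -1226408270/1339*(-1/802) = 613204135/536939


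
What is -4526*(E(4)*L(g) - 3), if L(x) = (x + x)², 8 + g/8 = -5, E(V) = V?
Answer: -783237878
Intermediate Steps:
g = -104 (g = -64 + 8*(-5) = -64 - 40 = -104)
L(x) = 4*x² (L(x) = (2*x)² = 4*x²)
-4526*(E(4)*L(g) - 3) = -4526*(4*(4*(-104)²) - 3) = -4526*(4*(4*10816) - 3) = -4526*(4*43264 - 3) = -4526*(173056 - 3) = -4526*173053 = -783237878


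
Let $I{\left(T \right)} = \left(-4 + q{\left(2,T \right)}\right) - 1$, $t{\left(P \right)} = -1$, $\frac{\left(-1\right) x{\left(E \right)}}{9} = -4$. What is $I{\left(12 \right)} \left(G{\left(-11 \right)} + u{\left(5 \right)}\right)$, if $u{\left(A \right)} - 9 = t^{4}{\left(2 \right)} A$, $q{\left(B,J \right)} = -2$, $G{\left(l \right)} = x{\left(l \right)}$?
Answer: $-350$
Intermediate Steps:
$x{\left(E \right)} = 36$ ($x{\left(E \right)} = \left(-9\right) \left(-4\right) = 36$)
$G{\left(l \right)} = 36$
$u{\left(A \right)} = 9 + A$ ($u{\left(A \right)} = 9 + \left(-1\right)^{4} A = 9 + 1 A = 9 + A$)
$I{\left(T \right)} = -7$ ($I{\left(T \right)} = \left(-4 - 2\right) - 1 = -6 - 1 = -7$)
$I{\left(12 \right)} \left(G{\left(-11 \right)} + u{\left(5 \right)}\right) = - 7 \left(36 + \left(9 + 5\right)\right) = - 7 \left(36 + 14\right) = \left(-7\right) 50 = -350$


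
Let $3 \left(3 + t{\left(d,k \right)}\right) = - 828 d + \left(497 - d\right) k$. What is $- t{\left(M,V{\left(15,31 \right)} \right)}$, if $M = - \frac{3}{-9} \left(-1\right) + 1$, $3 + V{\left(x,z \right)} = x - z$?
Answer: $\frac{29974}{9} \approx 3330.4$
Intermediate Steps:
$V{\left(x,z \right)} = -3 + x - z$ ($V{\left(x,z \right)} = -3 + \left(x - z\right) = -3 + x - z$)
$M = \frac{2}{3}$ ($M = \left(-3\right) \left(- \frac{1}{9}\right) \left(-1\right) + 1 = \frac{1}{3} \left(-1\right) + 1 = - \frac{1}{3} + 1 = \frac{2}{3} \approx 0.66667$)
$t{\left(d,k \right)} = -3 - 276 d + \frac{k \left(497 - d\right)}{3}$ ($t{\left(d,k \right)} = -3 + \frac{- 828 d + \left(497 - d\right) k}{3} = -3 + \frac{- 828 d + k \left(497 - d\right)}{3} = -3 - \left(276 d - \frac{k \left(497 - d\right)}{3}\right) = -3 - 276 d + \frac{k \left(497 - d\right)}{3}$)
$- t{\left(M,V{\left(15,31 \right)} \right)} = - (-3 - 184 + \frac{497 \left(-3 + 15 - 31\right)}{3} - \frac{2 \left(-3 + 15 - 31\right)}{9}) = - (-3 - 184 + \frac{497}{3} \left(-19\right) - \frac{2}{9} \left(-19\right)) = - (-3 - 184 - \frac{9443}{3} + \frac{38}{9}) = \left(-1\right) \left(- \frac{29974}{9}\right) = \frac{29974}{9}$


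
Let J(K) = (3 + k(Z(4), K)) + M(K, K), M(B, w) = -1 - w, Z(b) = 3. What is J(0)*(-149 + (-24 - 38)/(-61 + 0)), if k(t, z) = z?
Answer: -18054/61 ≈ -295.97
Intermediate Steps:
J(K) = 2 (J(K) = (3 + K) + (-1 - K) = 2)
J(0)*(-149 + (-24 - 38)/(-61 + 0)) = 2*(-149 + (-24 - 38)/(-61 + 0)) = 2*(-149 - 62/(-61)) = 2*(-149 - 62*(-1/61)) = 2*(-149 + 62/61) = 2*(-9027/61) = -18054/61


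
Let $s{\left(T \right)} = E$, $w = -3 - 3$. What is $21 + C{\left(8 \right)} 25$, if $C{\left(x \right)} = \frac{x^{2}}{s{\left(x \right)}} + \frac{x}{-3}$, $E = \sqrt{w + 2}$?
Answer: $- \frac{137}{3} - 800 i \approx -45.667 - 800.0 i$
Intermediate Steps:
$w = -6$ ($w = -3 + \left(-3 + 0\right) = -3 - 3 = -6$)
$E = 2 i$ ($E = \sqrt{-6 + 2} = \sqrt{-4} = 2 i \approx 2.0 i$)
$s{\left(T \right)} = 2 i$
$C{\left(x \right)} = - \frac{x}{3} - \frac{i x^{2}}{2}$ ($C{\left(x \right)} = \frac{x^{2}}{2 i} + \frac{x}{-3} = x^{2} \left(- \frac{i}{2}\right) + x \left(- \frac{1}{3}\right) = - \frac{i x^{2}}{2} - \frac{x}{3} = - \frac{x}{3} - \frac{i x^{2}}{2}$)
$21 + C{\left(8 \right)} 25 = 21 + \frac{1}{6} \cdot 8 \left(-2 - 3 i 8\right) 25 = 21 + \frac{1}{6} \cdot 8 \left(-2 - 24 i\right) 25 = 21 + \left(- \frac{8}{3} - 32 i\right) 25 = 21 - \left(\frac{200}{3} + 800 i\right) = - \frac{137}{3} - 800 i$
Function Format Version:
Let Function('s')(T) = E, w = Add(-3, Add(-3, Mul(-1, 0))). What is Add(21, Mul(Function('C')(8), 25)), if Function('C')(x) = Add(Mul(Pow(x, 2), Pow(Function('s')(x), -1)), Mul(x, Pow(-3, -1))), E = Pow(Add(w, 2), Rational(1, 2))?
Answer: Add(Rational(-137, 3), Mul(-800, I)) ≈ Add(-45.667, Mul(-800.00, I))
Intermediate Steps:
w = -6 (w = Add(-3, Add(-3, 0)) = Add(-3, -3) = -6)
E = Mul(2, I) (E = Pow(Add(-6, 2), Rational(1, 2)) = Pow(-4, Rational(1, 2)) = Mul(2, I) ≈ Mul(2.0000, I))
Function('s')(T) = Mul(2, I)
Function('C')(x) = Add(Mul(Rational(-1, 3), x), Mul(Rational(-1, 2), I, Pow(x, 2))) (Function('C')(x) = Add(Mul(Pow(x, 2), Pow(Mul(2, I), -1)), Mul(x, Pow(-3, -1))) = Add(Mul(Pow(x, 2), Mul(Rational(-1, 2), I)), Mul(x, Rational(-1, 3))) = Add(Mul(Rational(-1, 2), I, Pow(x, 2)), Mul(Rational(-1, 3), x)) = Add(Mul(Rational(-1, 3), x), Mul(Rational(-1, 2), I, Pow(x, 2))))
Add(21, Mul(Function('C')(8), 25)) = Add(21, Mul(Mul(Rational(1, 6), 8, Add(-2, Mul(-3, I, 8))), 25)) = Add(21, Mul(Mul(Rational(1, 6), 8, Add(-2, Mul(-24, I))), 25)) = Add(21, Mul(Add(Rational(-8, 3), Mul(-32, I)), 25)) = Add(21, Add(Rational(-200, 3), Mul(-800, I))) = Add(Rational(-137, 3), Mul(-800, I))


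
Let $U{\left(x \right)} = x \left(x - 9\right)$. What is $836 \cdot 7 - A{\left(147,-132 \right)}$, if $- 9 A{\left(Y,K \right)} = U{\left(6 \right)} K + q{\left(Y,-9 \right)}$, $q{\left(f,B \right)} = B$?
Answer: $6115$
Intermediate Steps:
$U{\left(x \right)} = x \left(-9 + x\right)$
$A{\left(Y,K \right)} = 1 + 2 K$ ($A{\left(Y,K \right)} = - \frac{6 \left(-9 + 6\right) K - 9}{9} = - \frac{6 \left(-3\right) K - 9}{9} = - \frac{- 18 K - 9}{9} = - \frac{-9 - 18 K}{9} = 1 + 2 K$)
$836 \cdot 7 - A{\left(147,-132 \right)} = 836 \cdot 7 - \left(1 + 2 \left(-132\right)\right) = 5852 - \left(1 - 264\right) = 5852 - -263 = 5852 + 263 = 6115$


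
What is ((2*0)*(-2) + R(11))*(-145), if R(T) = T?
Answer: -1595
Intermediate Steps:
((2*0)*(-2) + R(11))*(-145) = ((2*0)*(-2) + 11)*(-145) = (0*(-2) + 11)*(-145) = (0 + 11)*(-145) = 11*(-145) = -1595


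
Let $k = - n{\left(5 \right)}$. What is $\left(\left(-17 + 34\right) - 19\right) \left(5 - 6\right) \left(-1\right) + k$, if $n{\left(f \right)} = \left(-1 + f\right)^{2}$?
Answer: $-18$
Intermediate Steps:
$k = -16$ ($k = - \left(-1 + 5\right)^{2} = - 4^{2} = \left(-1\right) 16 = -16$)
$\left(\left(-17 + 34\right) - 19\right) \left(5 - 6\right) \left(-1\right) + k = \left(\left(-17 + 34\right) - 19\right) \left(5 - 6\right) \left(-1\right) - 16 = \left(17 - 19\right) \left(5 - 6\right) \left(-1\right) - 16 = - 2 \left(5 - 6\right) \left(-1\right) - 16 = - 2 \left(\left(-1\right) \left(-1\right)\right) - 16 = \left(-2\right) 1 - 16 = -2 - 16 = -18$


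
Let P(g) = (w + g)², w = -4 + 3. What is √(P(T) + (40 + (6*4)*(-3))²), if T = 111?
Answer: 2*√3281 ≈ 114.56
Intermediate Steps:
w = -1
P(g) = (-1 + g)²
√(P(T) + (40 + (6*4)*(-3))²) = √((-1 + 111)² + (40 + (6*4)*(-3))²) = √(110² + (40 + 24*(-3))²) = √(12100 + (40 - 72)²) = √(12100 + (-32)²) = √(12100 + 1024) = √13124 = 2*√3281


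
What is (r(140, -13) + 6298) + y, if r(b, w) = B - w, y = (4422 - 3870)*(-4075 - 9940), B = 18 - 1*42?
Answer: -7729993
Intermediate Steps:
B = -24 (B = 18 - 42 = -24)
y = -7736280 (y = 552*(-14015) = -7736280)
r(b, w) = -24 - w
(r(140, -13) + 6298) + y = ((-24 - 1*(-13)) + 6298) - 7736280 = ((-24 + 13) + 6298) - 7736280 = (-11 + 6298) - 7736280 = 6287 - 7736280 = -7729993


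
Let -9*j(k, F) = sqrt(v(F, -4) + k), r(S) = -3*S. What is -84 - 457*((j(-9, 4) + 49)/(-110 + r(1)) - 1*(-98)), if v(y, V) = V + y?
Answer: -5047917/113 - 457*I/339 ≈ -44672.0 - 1.3481*I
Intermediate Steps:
j(k, F) = -sqrt(-4 + F + k)/9 (j(k, F) = -sqrt((-4 + F) + k)/9 = -sqrt(-4 + F + k)/9)
-84 - 457*((j(-9, 4) + 49)/(-110 + r(1)) - 1*(-98)) = -84 - 457*((-sqrt(-4 + 4 - 9)/9 + 49)/(-110 - 3*1) - 1*(-98)) = -84 - 457*((-I/3 + 49)/(-110 - 3) + 98) = -84 - 457*((-I/3 + 49)/(-113) + 98) = -84 - 457*((-I/3 + 49)*(-1/113) + 98) = -84 - 457*((49 - I/3)*(-1/113) + 98) = -84 - 457*((-49/113 + I/339) + 98) = -84 - 457*(11025/113 + I/339) = -84 + (-5038425/113 - 457*I/339) = -5047917/113 - 457*I/339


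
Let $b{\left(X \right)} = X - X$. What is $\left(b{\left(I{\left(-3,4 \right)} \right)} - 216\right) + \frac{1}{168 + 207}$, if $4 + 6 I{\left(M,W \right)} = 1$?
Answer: $- \frac{80999}{375} \approx -216.0$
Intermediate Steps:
$I{\left(M,W \right)} = - \frac{1}{2}$ ($I{\left(M,W \right)} = - \frac{2}{3} + \frac{1}{6} \cdot 1 = - \frac{2}{3} + \frac{1}{6} = - \frac{1}{2}$)
$b{\left(X \right)} = 0$
$\left(b{\left(I{\left(-3,4 \right)} \right)} - 216\right) + \frac{1}{168 + 207} = \left(0 - 216\right) + \frac{1}{168 + 207} = -216 + \frac{1}{375} = - \frac{80999}{375}$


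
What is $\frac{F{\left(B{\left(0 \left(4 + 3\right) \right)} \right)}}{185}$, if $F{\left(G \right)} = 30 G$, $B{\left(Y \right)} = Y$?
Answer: $0$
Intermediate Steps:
$\frac{F{\left(B{\left(0 \left(4 + 3\right) \right)} \right)}}{185} = \frac{30 \cdot 0 \left(4 + 3\right)}{185} = 30 \cdot 0 \cdot 7 \cdot \frac{1}{185} = 30 \cdot 0 \cdot \frac{1}{185} = 0 \cdot \frac{1}{185} = 0$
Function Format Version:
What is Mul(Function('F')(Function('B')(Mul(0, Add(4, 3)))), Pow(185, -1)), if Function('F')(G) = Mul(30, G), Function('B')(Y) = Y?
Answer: 0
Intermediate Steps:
Mul(Function('F')(Function('B')(Mul(0, Add(4, 3)))), Pow(185, -1)) = Mul(Mul(30, Mul(0, Add(4, 3))), Pow(185, -1)) = Mul(Mul(30, Mul(0, 7)), Rational(1, 185)) = Mul(Mul(30, 0), Rational(1, 185)) = Mul(0, Rational(1, 185)) = 0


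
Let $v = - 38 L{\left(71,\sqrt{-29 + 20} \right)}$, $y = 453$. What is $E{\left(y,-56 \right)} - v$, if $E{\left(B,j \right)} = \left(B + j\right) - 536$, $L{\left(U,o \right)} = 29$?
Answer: $963$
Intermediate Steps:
$v = -1102$ ($v = \left(-38\right) 29 = -1102$)
$E{\left(B,j \right)} = -536 + B + j$
$E{\left(y,-56 \right)} - v = \left(-536 + 453 - 56\right) - -1102 = -139 + 1102 = 963$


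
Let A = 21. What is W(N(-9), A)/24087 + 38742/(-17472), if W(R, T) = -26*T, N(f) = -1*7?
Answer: -7481891/3340064 ≈ -2.2400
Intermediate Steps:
N(f) = -7
W(N(-9), A)/24087 + 38742/(-17472) = -26*21/24087 + 38742/(-17472) = -546*1/24087 + 38742*(-1/17472) = -26/1147 - 6457/2912 = -7481891/3340064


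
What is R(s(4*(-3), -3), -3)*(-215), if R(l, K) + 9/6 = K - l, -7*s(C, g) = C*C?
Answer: -48375/14 ≈ -3455.4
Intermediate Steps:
s(C, g) = -C²/7 (s(C, g) = -C*C/7 = -C²/7)
R(l, K) = -3/2 + K - l (R(l, K) = -3/2 + (K - l) = -3/2 + K - l)
R(s(4*(-3), -3), -3)*(-215) = (-3/2 - 3 - (-1)*(4*(-3))²/7)*(-215) = (-3/2 - 3 - (-1)*(-12)²/7)*(-215) = (-3/2 - 3 - (-1)*144/7)*(-215) = (-3/2 - 3 - 1*(-144/7))*(-215) = (-3/2 - 3 + 144/7)*(-215) = (225/14)*(-215) = -48375/14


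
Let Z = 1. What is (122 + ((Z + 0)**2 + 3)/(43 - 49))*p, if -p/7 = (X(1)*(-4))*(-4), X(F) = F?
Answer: -40768/3 ≈ -13589.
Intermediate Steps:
p = -112 (p = -7*1*(-4)*(-4) = -(-28)*(-4) = -7*16 = -112)
(122 + ((Z + 0)**2 + 3)/(43 - 49))*p = (122 + ((1 + 0)**2 + 3)/(43 - 49))*(-112) = (122 + (1**2 + 3)/(-6))*(-112) = (122 + (1 + 3)*(-1/6))*(-112) = (122 + 4*(-1/6))*(-112) = (122 - 2/3)*(-112) = (364/3)*(-112) = -40768/3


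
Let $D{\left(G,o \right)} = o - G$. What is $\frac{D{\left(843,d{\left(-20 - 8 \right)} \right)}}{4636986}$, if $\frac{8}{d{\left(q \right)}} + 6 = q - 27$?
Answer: $- \frac{51431}{282856146} \approx -0.00018183$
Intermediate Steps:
$d{\left(q \right)} = \frac{8}{-33 + q}$ ($d{\left(q \right)} = \frac{8}{-6 + \left(q - 27\right)} = \frac{8}{-6 + \left(-27 + q\right)} = \frac{8}{-33 + q}$)
$\frac{D{\left(843,d{\left(-20 - 8 \right)} \right)}}{4636986} = \frac{\frac{8}{-33 - 28} - 843}{4636986} = \left(\frac{8}{-33 - 28} - 843\right) \frac{1}{4636986} = \left(\frac{8}{-61} - 843\right) \frac{1}{4636986} = \left(8 \left(- \frac{1}{61}\right) - 843\right) \frac{1}{4636986} = \left(- \frac{8}{61} - 843\right) \frac{1}{4636986} = \left(- \frac{51431}{61}\right) \frac{1}{4636986} = - \frac{51431}{282856146}$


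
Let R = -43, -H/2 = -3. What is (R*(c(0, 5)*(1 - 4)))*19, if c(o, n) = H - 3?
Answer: 7353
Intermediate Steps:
H = 6 (H = -2*(-3) = 6)
c(o, n) = 3 (c(o, n) = 6 - 3 = 3)
(R*(c(0, 5)*(1 - 4)))*19 = -129*(1 - 4)*19 = -129*(-3)*19 = -43*(-9)*19 = 387*19 = 7353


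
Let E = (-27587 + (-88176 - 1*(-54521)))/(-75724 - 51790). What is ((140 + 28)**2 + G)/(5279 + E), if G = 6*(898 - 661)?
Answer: 945070011/168301912 ≈ 5.6153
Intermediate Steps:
G = 1422 (G = 6*237 = 1422)
E = 30621/63757 (E = (-27587 + (-88176 + 54521))/(-127514) = (-27587 - 33655)*(-1/127514) = -61242*(-1/127514) = 30621/63757 ≈ 0.48028)
((140 + 28)**2 + G)/(5279 + E) = ((140 + 28)**2 + 1422)/(5279 + 30621/63757) = (168**2 + 1422)/(336603824/63757) = (28224 + 1422)*(63757/336603824) = 29646*(63757/336603824) = 945070011/168301912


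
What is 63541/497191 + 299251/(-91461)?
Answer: -142973380540/45473586051 ≈ -3.1441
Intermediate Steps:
63541/497191 + 299251/(-91461) = 63541*(1/497191) + 299251*(-1/91461) = 63541/497191 - 299251/91461 = -142973380540/45473586051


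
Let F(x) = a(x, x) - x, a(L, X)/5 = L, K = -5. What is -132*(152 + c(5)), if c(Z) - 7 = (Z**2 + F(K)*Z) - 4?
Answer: -10560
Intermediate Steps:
a(L, X) = 5*L
F(x) = 4*x (F(x) = 5*x - x = 4*x)
c(Z) = 3 + Z**2 - 20*Z (c(Z) = 7 + ((Z**2 + (4*(-5))*Z) - 4) = 7 + ((Z**2 - 20*Z) - 4) = 7 + (-4 + Z**2 - 20*Z) = 3 + Z**2 - 20*Z)
-132*(152 + c(5)) = -132*(152 + (3 + 5**2 - 20*5)) = -132*(152 + (3 + 25 - 100)) = -132*(152 - 72) = -132*80 = -10560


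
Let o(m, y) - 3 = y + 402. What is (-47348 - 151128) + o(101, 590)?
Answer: -197481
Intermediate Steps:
o(m, y) = 405 + y (o(m, y) = 3 + (y + 402) = 3 + (402 + y) = 405 + y)
(-47348 - 151128) + o(101, 590) = (-47348 - 151128) + (405 + 590) = -198476 + 995 = -197481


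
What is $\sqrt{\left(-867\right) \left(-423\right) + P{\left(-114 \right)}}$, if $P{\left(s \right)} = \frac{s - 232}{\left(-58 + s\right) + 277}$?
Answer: $\frac{\sqrt{4043283195}}{105} \approx 605.59$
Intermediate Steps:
$P{\left(s \right)} = \frac{-232 + s}{219 + s}$
$\sqrt{\left(-867\right) \left(-423\right) + P{\left(-114 \right)}} = \sqrt{\left(-867\right) \left(-423\right) + \frac{-232 - 114}{219 - 114}} = \sqrt{366741 + \frac{1}{105} \left(-346\right)} = \sqrt{366741 - \frac{346}{105}} = \sqrt{\frac{38507459}{105}} = \frac{\sqrt{4043283195}}{105}$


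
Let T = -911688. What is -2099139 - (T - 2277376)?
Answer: 1089925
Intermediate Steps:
-2099139 - (T - 2277376) = -2099139 - (-911688 - 2277376) = -2099139 - 1*(-3189064) = -2099139 + 3189064 = 1089925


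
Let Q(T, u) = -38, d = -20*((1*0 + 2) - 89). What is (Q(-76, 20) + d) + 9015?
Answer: 10717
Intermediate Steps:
d = 1740 (d = -20*((0 + 2) - 89) = -20*(2 - 89) = -20*(-87) = 1740)
(Q(-76, 20) + d) + 9015 = (-38 + 1740) + 9015 = 1702 + 9015 = 10717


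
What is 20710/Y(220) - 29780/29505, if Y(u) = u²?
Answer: -16606069/28560840 ≈ -0.58143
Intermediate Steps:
20710/Y(220) - 29780/29505 = 20710/(220²) - 29780/29505 = 20710/48400 - 29780*1/29505 = 20710*(1/48400) - 5956/5901 = 2071/4840 - 5956/5901 = -16606069/28560840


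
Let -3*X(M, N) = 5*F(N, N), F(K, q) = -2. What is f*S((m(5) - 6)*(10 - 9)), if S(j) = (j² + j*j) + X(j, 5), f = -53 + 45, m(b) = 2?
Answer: -848/3 ≈ -282.67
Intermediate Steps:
f = -8
X(M, N) = 10/3 (X(M, N) = -5*(-2)/3 = -⅓*(-10) = 10/3)
S(j) = 10/3 + 2*j² (S(j) = (j² + j*j) + 10/3 = (j² + j²) + 10/3 = 2*j² + 10/3 = 10/3 + 2*j²)
f*S((m(5) - 6)*(10 - 9)) = -8*(10/3 + 2*((2 - 6)*(10 - 9))²) = -8*(10/3 + 2*(-4*1)²) = -8*(10/3 + 2*(-4)²) = -8*(10/3 + 2*16) = -8*(10/3 + 32) = -8*106/3 = -848/3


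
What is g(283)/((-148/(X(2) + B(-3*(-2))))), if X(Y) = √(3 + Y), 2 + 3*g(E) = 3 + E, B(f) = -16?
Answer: 1136/111 - 71*√5/111 ≈ 8.8040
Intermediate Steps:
g(E) = ⅓ + E/3 (g(E) = -⅔ + (3 + E)/3 = -⅔ + (1 + E/3) = ⅓ + E/3)
g(283)/((-148/(X(2) + B(-3*(-2))))) = (⅓ + (⅓)*283)/((-148/(√(3 + 2) - 16))) = (⅓ + 283/3)/((-148/(√5 - 16))) = 284/(3*((-148/(-16 + √5)))) = 284*(4/37 - √5/148)/3 = 1136/111 - 71*√5/111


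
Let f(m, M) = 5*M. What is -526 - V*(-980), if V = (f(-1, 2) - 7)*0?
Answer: -526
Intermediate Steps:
V = 0 (V = (5*2 - 7)*0 = (10 - 7)*0 = 3*0 = 0)
-526 - V*(-980) = -526 - 1*0*(-980) = -526 + 0*(-980) = -526 + 0 = -526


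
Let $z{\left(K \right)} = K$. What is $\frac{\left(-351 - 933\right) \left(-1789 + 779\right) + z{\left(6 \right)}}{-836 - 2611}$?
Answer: $- \frac{144094}{383} \approx -376.22$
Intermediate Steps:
$\frac{\left(-351 - 933\right) \left(-1789 + 779\right) + z{\left(6 \right)}}{-836 - 2611} = \frac{\left(-351 - 933\right) \left(-1789 + 779\right) + 6}{-836 - 2611} = \frac{\left(-1284\right) \left(-1010\right) + 6}{-836 - 2611} = \frac{1296840 + 6}{-836 - 2611} = \frac{1296846}{-3447} = 1296846 \left(- \frac{1}{3447}\right) = - \frac{144094}{383}$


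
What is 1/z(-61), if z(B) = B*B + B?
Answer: 1/3660 ≈ 0.00027322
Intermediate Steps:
z(B) = B + B**2 (z(B) = B**2 + B = B + B**2)
1/z(-61) = 1/(-61*(1 - 61)) = 1/(-61*(-60)) = 1/3660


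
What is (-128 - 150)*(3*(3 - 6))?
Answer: 2502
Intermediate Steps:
(-128 - 150)*(3*(3 - 6)) = -834*(-3) = -278*(-9) = 2502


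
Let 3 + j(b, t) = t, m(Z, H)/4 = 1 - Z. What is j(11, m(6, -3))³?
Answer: -12167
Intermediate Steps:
m(Z, H) = 4 - 4*Z (m(Z, H) = 4*(1 - Z) = 4 - 4*Z)
j(b, t) = -3 + t
j(11, m(6, -3))³ = (-3 + (4 - 4*6))³ = (-3 + (4 - 24))³ = (-3 - 20)³ = (-23)³ = -12167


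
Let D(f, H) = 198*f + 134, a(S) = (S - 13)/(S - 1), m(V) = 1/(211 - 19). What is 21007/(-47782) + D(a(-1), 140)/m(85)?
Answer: 1992096839/6826 ≈ 2.9184e+5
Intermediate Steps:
m(V) = 1/192
a(S) = (-13 + S)/(-1 + S)
D(f, H) = 134 + 198*f
21007/(-47782) + D(a(-1), 140)/m(85) = 21007/(-47782) + (134 + 198*((-13 - 1)/(-1 - 1)))/(1/192) = 21007*(-1/47782) + (134 + 198*(-14/(-2)))*192 = -3001/6826 + (134 + 198*(-1/2*(-14)))*192 = -3001/6826 + (134 + 198*7)*192 = -3001/6826 + (134 + 1386)*192 = -3001/6826 + 1520*192 = -3001/6826 + 291840 = 1992096839/6826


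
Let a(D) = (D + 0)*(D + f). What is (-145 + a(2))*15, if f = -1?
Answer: -2145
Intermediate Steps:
a(D) = D*(-1 + D) (a(D) = (D + 0)*(D - 1) = D*(-1 + D))
(-145 + a(2))*15 = (-145 + 2*(-1 + 2))*15 = (-145 + 2*1)*15 = (-145 + 2)*15 = -143*15 = -2145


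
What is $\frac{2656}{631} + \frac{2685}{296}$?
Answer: $\frac{2480411}{186776} \approx 13.28$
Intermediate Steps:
$\frac{2656}{631} + \frac{2685}{296} = \frac{2480411}{186776}$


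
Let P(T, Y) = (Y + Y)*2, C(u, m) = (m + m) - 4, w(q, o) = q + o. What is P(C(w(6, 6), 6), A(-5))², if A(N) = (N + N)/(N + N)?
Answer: 16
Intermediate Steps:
A(N) = 1 (A(N) = (2*N)/((2*N)) = (2*N)*(1/(2*N)) = 1)
w(q, o) = o + q
C(u, m) = -4 + 2*m (C(u, m) = 2*m - 4 = -4 + 2*m)
P(T, Y) = 4*Y (P(T, Y) = (2*Y)*2 = 4*Y)
P(C(w(6, 6), 6), A(-5))² = (4*1)² = 4² = 16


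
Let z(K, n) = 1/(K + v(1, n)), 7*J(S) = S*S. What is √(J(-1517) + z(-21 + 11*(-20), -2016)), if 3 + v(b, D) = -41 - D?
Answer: 11*√398912796282/12117 ≈ 573.37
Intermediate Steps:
J(S) = S²/7 (J(S) = (S*S)/7 = S²/7)
v(b, D) = -44 - D (v(b, D) = -3 + (-41 - D) = -44 - D)
z(K, n) = 1/(-44 + K - n) (z(K, n) = 1/(K + (-44 - n)) = 1/(-44 + K - n))
√(J(-1517) + z(-21 + 11*(-20), -2016)) = √((⅐)*(-1517)² - 1/(44 - 2016 - (-21 + 11*(-20)))) = √((⅐)*2301289 - 1/(44 - 2016 - (-21 - 220))) = √(2301289/7 - 1/(44 - 2016 - 1*(-241))) = √(2301289/7 - 1/(44 - 2016 + 241)) = √(2301289/7 - 1/(-1731)) = √(2301289/7 - 1*(-1/1731)) = √(2301289/7 + 1/1731) = √(3983531266/12117) = 11*√398912796282/12117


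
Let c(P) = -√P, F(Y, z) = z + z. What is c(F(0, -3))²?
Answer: -6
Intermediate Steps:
F(Y, z) = 2*z
c(F(0, -3))² = (-√(2*(-3)))² = (-√(-6))² = (-I*√6)² = -6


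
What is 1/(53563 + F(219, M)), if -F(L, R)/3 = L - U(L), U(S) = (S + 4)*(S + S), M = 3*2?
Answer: 1/345928 ≈ 2.8908e-6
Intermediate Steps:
M = 6
U(S) = 2*S*(4 + S) (U(S) = (4 + S)*(2*S) = 2*S*(4 + S))
F(L, R) = -3*L + 6*L*(4 + L) (F(L, R) = -3*(L - 2*L*(4 + L)) = -3*L + 6*L*(4 + L))
1/(53563 + F(219, M)) = 1/(53563 + 3*219*(7 + 2*219)) = 1/(53563 + 3*219*(7 + 438)) = 1/(53563 + 3*219*445) = 1/(53563 + 292365) = 1/345928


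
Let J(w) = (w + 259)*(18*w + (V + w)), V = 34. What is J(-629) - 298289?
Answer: 4111001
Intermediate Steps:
J(w) = (34 + 19*w)*(259 + w) (J(w) = (w + 259)*(18*w + (34 + w)) = (259 + w)*(34 + 19*w) = (34 + 19*w)*(259 + w))
J(-629) - 298289 = (8806 + 19*(-629)² + 4955*(-629)) - 298289 = (8806 + 19*395641 - 3116695) - 298289 = (8806 + 7517179 - 3116695) - 298289 = 4409290 - 298289 = 4111001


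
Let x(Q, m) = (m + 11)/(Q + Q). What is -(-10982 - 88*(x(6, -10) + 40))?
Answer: 43528/3 ≈ 14509.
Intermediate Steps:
x(Q, m) = (11 + m)/(2*Q) (x(Q, m) = (11 + m)/((2*Q)) = (11 + m)*(1/(2*Q)) = (11 + m)/(2*Q))
-(-10982 - 88*(x(6, -10) + 40)) = -(-10982 - 88*((½)*(11 - 10)/6 + 40)) = -(-10982 - 88*((½)*(⅙)*1 + 40)) = -(-10982 - 88*(1/12 + 40)) = -(-10982 - 88*481/12) = -(-10982 - 1*10582/3) = -(-10982 - 10582/3) = -1*(-43528/3) = 43528/3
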